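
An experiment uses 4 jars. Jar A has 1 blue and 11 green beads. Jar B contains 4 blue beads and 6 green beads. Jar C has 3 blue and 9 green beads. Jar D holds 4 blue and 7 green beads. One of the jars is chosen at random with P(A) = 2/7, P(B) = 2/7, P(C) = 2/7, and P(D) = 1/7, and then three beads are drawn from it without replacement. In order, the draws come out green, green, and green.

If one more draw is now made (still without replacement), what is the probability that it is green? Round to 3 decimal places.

The likelihood of the observed sequence under each hypothesis: P(data | jar A) = (11/12)(10/11)(9/10) = 3/4; P(data | jar B) = (6/10)(5/9)(4/8) = 1/6; P(data | jar C) = (9/12)(8/11)(7/10) = 21/55; P(data | jar D) = (7/11)(6/10)(5/9) = 7/33.
The prior-weighted likelihoods are 2/7 · 3/4 = 3/14, 2/7 · 1/6 = 1/21, 2/7 · 21/55 = 6/55, 1/7 · 7/33 = 1/33; these sum to 309/770.
The posterior is then P(jar A | data) = 0.53398, P(jar B | data) = 0.11866, P(jar C | data) = 0.27184, P(jar D | data) = 0.075512.
The predictive probability is P(green next | data) = (8/9)(0.53398) + (3/7)(0.11866) + (2/3)(0.27184) + (1/2)(0.075512) = 0.74449.

0.744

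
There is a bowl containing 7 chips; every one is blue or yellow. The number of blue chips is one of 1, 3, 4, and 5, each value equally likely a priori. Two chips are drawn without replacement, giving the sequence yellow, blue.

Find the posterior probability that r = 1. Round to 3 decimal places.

0.150

For each hypothesis, P(data | H) works out to: P(data | r = 1) = (6/7)(1/6) = 1/7; P(data | r = 3) = (4/7)(3/6) = 2/7; P(data | r = 4) = (3/7)(4/6) = 2/7; P(data | r = 5) = (2/7)(5/6) = 5/21.
Multiplying each by its prior: 1/4 · 1/7 = 1/28, 1/4 · 2/7 = 1/14, 1/4 · 2/7 = 1/14, 1/4 · 5/21 = 5/84; summing to 5/21.
Hence P(r = 1 | data) = (1/28) / (5/21) = 3/20.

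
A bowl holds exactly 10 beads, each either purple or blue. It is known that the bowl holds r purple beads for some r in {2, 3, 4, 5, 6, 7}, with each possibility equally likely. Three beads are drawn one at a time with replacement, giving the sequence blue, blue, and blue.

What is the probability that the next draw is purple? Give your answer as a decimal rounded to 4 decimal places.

0.3197

For each hypothesis, P(data | H) works out to: P(data | r = 2) = (8/10)(8/10)(8/10) = 0.512; P(data | r = 3) = (7/10)(7/10)(7/10) = 0.343; P(data | r = 4) = (6/10)(6/10)(6/10) = 0.216; P(data | r = 5) = (5/10)(5/10)(5/10) = 0.125; P(data | r = 6) = (4/10)(4/10)(4/10) = 0.064; P(data | r = 7) = (3/10)(3/10)(3/10) = 0.027.
Multiplying each by its prior: 1/6 · 0.512 = 0.085333, 1/6 · 0.343 = 0.057167, 1/6 · 0.216 = 0.036, 1/6 · 0.125 = 0.020833, 1/6 · 0.064 = 0.010667, 1/6 · 0.027 = 0.0045; these sum to 0.2145.
Dividing through by the total gives posterior P(r = 2 | data) = 0.39782, P(r = 3 | data) = 0.26651, P(r = 4 | data) = 0.16783, P(r = 5 | data) = 0.097125, P(r = 6 | data) = 0.049728, P(r = 7 | data) = 0.020979.
So P(purple next | data) = Σ P(purple next | H) P(H | data) = (1/5)(0.39782) + (3/10)(0.26651) + (2/5)(0.16783) + (1/2)(0.097125) + (3/5)(0.049728) + (7/10)(0.020979) = 0.31974.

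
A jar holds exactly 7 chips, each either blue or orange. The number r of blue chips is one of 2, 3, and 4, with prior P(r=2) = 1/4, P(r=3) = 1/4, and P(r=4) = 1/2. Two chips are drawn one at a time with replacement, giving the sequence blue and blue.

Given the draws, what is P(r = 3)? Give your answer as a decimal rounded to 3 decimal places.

0.200

Under each hypothesis, the probability of the observed sequence is: P(data | r = 2) = (2/7)(2/7) = 4/49; P(data | r = 3) = (3/7)(3/7) = 9/49; P(data | r = 4) = (4/7)(4/7) = 16/49.
Weighting by the prior gives 1/4 · 4/49 = 1/49, 1/4 · 9/49 = 9/196, 1/2 · 16/49 = 8/49; these sum to 45/196.
Hence P(r = 3 | data) = (9/196) / (45/196) = 1/5.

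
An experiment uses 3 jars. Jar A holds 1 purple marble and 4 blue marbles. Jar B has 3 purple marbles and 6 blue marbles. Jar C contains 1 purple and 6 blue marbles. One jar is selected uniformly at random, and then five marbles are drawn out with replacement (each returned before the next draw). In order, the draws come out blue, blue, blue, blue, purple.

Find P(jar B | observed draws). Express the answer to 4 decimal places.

The likelihood of the observed sequence under each hypothesis: P(data | jar A) = (4/5)(4/5)(4/5)(4/5)(1/5) = 0.08192; P(data | jar B) = (6/9)(6/9)(6/9)(6/9)(3/9) = 0.065844; P(data | jar C) = (6/7)(6/7)(6/7)(6/7)(1/7) = 0.077111.
Weighting by the prior gives 1/3 · 0.08192 = 0.027307, 1/3 · 0.065844 = 0.021948, 1/3 · 0.077111 = 0.025704; summing to 0.074958.
So P(jar B | data) = (0.021948) / (0.074958) = 0.2928.

0.2928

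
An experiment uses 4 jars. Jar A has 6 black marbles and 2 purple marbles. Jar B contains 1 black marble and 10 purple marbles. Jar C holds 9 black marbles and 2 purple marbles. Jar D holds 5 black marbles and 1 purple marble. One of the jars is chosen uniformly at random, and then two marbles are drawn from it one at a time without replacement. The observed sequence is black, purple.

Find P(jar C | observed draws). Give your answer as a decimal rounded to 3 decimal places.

The likelihood of the observed sequence under each hypothesis: P(data | jar A) = (6/8)(2/7) = 0.21429; P(data | jar B) = (1/11)(10/10) = 0.090909; P(data | jar C) = (9/11)(2/10) = 0.16364; P(data | jar D) = (5/6)(1/5) = 0.16667.
The prior-weighted likelihoods are 1/4 · 0.21429 = 0.053571, 1/4 · 0.090909 = 0.022727, 1/4 · 0.16364 = 0.040909, 1/4 · 0.16667 = 0.041667; with total 0.15887.
So P(jar C | data) = (0.040909) / (0.15887) = 0.25749.

0.257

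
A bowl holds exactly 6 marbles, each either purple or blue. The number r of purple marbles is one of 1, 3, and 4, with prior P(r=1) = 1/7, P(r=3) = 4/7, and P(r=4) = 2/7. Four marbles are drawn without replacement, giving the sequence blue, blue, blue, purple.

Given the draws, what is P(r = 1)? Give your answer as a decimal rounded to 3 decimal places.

Under each hypothesis, the probability of the observed sequence is: P(data | r = 1) = (5/6)(4/5)(3/4)(1/3) = 1/6; P(data | r = 3) = (3/6)(2/5)(1/4)(3/3) = 1/20; P(data | r = 4) = (2/6)(1/5)(0/4) = 0.
The prior-weighted likelihoods are 1/7 · 1/6 = 1/42, 4/7 · 1/20 = 1/35, 2/7 · 0 = 0; summing to 11/210.
Therefore the posterior P(r = 1 | data) = (1/42) / (11/210) = 5/11.

0.455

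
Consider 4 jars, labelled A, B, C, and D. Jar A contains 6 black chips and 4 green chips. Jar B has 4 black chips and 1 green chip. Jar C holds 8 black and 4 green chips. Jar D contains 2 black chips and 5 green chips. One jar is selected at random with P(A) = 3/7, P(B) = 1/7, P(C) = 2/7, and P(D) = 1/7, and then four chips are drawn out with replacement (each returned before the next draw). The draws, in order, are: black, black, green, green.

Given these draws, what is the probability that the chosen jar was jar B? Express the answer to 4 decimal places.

0.0756

For each hypothesis, P(data | H) works out to: P(data | jar A) = (6/10)(6/10)(4/10)(4/10) = 0.0576; P(data | jar B) = (4/5)(4/5)(1/5)(1/5) = 0.0256; P(data | jar C) = (8/12)(8/12)(4/12)(4/12) = 0.049383; P(data | jar D) = (2/7)(2/7)(5/7)(5/7) = 0.041649.
Multiplying each by its prior: 3/7 · 0.0576 = 0.024686, 1/7 · 0.0256 = 0.0036571, 2/7 · 0.049383 = 0.014109, 1/7 · 0.041649 = 0.0059499; these sum to 0.048402.
Hence P(jar B | data) = (0.0036571) / (0.048402) = 0.075558.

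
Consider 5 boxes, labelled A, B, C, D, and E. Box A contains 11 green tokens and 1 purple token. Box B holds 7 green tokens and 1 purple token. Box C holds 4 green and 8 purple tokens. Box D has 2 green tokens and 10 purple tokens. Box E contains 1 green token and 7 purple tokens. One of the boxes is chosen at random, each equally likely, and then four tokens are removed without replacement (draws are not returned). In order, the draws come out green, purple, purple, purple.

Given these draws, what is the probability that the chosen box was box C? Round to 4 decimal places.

0.3148

Under each hypothesis, the probability of the observed sequence is: P(data | box A) = (11/12)(1/11)(0/10) = 0; P(data | box B) = (7/8)(1/7)(0/6) = 0; P(data | box C) = (4/12)(8/11)(7/10)(6/9) = 0.11313; P(data | box D) = (2/12)(10/11)(9/10)(8/9) = 0.12121; P(data | box E) = (1/8)(7/7)(6/6)(5/5) = 0.125.
Weighting by the prior gives 1/5 · 0 = 0, 1/5 · 0 = 0, 1/5 · 0.11313 = 0.022626, 1/5 · 0.12121 = 0.024242, 1/5 · 0.125 = 0.025; with total 0.071869.
By Bayes' rule, P(box C | data) = (0.022626) / (0.071869) = 0.31483.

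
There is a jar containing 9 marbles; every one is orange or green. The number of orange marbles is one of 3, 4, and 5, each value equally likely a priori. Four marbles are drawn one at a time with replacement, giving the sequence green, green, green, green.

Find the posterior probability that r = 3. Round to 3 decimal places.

Compute the likelihood of the observed sequence for each case: P(data | r = 3) = (6/9)(6/9)(6/9)(6/9) = 0.19753; P(data | r = 4) = (5/9)(5/9)(5/9)(5/9) = 0.09526; P(data | r = 5) = (4/9)(4/9)(4/9)(4/9) = 0.039018.
The prior-weighted likelihoods are 1/3 · 0.19753 = 0.065844, 1/3 · 0.09526 = 0.031753, 1/3 · 0.039018 = 0.013006; with total 0.1106.
So P(r = 3 | data) = (0.065844) / (0.1106) = 0.59531.

0.595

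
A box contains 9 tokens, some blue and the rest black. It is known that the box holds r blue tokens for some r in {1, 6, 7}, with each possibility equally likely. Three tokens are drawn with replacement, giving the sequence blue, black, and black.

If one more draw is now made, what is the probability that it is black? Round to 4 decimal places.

0.5556

Compute the likelihood of the observed sequence for each case: P(data | r = 1) = (1/9)(8/9)(8/9) = 0.087791; P(data | r = 6) = (6/9)(3/9)(3/9) = 0.074074; P(data | r = 7) = (7/9)(2/9)(2/9) = 0.038409.
The prior-weighted likelihoods are 1/3 · 0.087791 = 0.029264, 1/3 · 0.074074 = 0.024691, 1/3 · 0.038409 = 0.012803; these sum to 0.066758.
The posterior is then P(r = 1 | data) = 0.43836, P(r = 6 | data) = 0.36986, P(r = 7 | data) = 0.19178.
Averaging over the posterior, P(black next | data) = (8/9)(0.43836) + (1/3)(0.36986) + (2/9)(0.19178) = 0.55556.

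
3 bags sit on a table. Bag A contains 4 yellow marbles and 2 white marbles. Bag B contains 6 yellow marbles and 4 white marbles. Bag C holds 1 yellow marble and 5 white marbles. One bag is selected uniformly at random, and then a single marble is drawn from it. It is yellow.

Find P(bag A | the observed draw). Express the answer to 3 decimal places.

0.465

The likelihood of this draw under each hypothesis: P(data | bag A) = (4/6) = 2/3; P(data | bag B) = (6/10) = 3/5; P(data | bag C) = (1/6) = 1/6.
Weighting by the prior gives 1/3 · 2/3 = 2/9, 1/3 · 3/5 = 1/5, 1/3 · 1/6 = 1/18; with total 43/90.
Therefore the posterior P(bag A | data) = (2/9) / (43/90) = 20/43.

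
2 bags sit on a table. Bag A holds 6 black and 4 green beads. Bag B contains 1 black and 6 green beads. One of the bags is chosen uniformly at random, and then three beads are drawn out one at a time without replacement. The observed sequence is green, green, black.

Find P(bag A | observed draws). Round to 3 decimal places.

0.412

Compute the likelihood of the observed sequence for each case: P(data | bag A) = (4/10)(3/9)(6/8) = 1/10; P(data | bag B) = (6/7)(5/6)(1/5) = 1/7.
Multiplying each by its prior: 1/2 · 1/10 = 1/20, 1/2 · 1/7 = 1/14; with total 17/140.
Hence P(bag A | data) = (1/20) / (17/140) = 7/17.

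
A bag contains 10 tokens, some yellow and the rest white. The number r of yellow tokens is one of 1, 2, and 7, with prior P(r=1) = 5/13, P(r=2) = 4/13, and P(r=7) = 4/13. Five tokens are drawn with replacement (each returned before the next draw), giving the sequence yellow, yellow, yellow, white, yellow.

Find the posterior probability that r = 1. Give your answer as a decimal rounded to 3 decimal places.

0.002

For each hypothesis, P(data | H) works out to: P(data | r = 1) = (1/10)(1/10)(1/10)(9/10)(1/10) = 9e-05; P(data | r = 2) = (2/10)(2/10)(2/10)(8/10)(2/10) = 0.00128; P(data | r = 7) = (7/10)(7/10)(7/10)(3/10)(7/10) = 0.07203.
The prior-weighted likelihoods are 5/13 · 9e-05 = 3.4615e-05, 4/13 · 0.00128 = 0.00039385, 4/13 · 0.07203 = 0.022163; with total 0.022592.
Therefore the posterior P(r = 1 | data) = (3.4615e-05) / (0.022592) = 0.0015322.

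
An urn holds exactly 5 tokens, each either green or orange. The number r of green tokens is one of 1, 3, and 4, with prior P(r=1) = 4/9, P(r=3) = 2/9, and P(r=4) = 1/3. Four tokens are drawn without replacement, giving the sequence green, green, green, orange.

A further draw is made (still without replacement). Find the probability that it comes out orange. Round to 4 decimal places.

Compute the likelihood of the observed sequence for each case: P(data | r = 1) = (1/5)(0/4) = 0; P(data | r = 3) = (3/5)(2/4)(1/3)(2/2) = 1/10; P(data | r = 4) = (4/5)(3/4)(2/3)(1/2) = 1/5.
Multiplying each by its prior: 4/9 · 0 = 0, 2/9 · 1/10 = 1/45, 1/3 · 1/5 = 1/15; with total 4/45.
Normalising, the posterior is P(r = 1 | data) = 0, P(r = 3 | data) = 1/4, P(r = 4 | data) = 3/4.
Averaging over the posterior, P(orange next | data) = (1)(1/4) + (0)(3/4) = 1/4.

0.2500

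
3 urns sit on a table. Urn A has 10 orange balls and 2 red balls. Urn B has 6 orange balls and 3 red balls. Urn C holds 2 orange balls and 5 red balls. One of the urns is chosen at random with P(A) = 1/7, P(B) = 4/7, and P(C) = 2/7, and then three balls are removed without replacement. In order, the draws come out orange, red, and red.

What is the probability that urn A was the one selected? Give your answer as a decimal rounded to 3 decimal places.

Under each hypothesis, the probability of the observed sequence is: P(data | urn A) = (10/12)(2/11)(1/10) = 1/66; P(data | urn B) = (6/9)(3/8)(2/7) = 1/14; P(data | urn C) = (2/7)(5/6)(4/5) = 4/21.
The prior-weighted likelihoods are 1/7 · 1/66 = 1/462, 4/7 · 1/14 = 2/49, 2/7 · 4/21 = 8/147; with total 15/154.
Therefore the posterior P(urn A | data) = (1/462) / (15/154) = 1/45.

0.022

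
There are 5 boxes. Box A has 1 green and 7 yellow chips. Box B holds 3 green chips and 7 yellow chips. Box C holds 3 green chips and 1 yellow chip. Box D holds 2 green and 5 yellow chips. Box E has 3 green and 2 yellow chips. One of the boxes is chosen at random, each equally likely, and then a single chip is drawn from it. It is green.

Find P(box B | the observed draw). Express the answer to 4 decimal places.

Compute the likelihood of this draw for each case: P(data | box A) = (1/8) = 0.125; P(data | box B) = (3/10) = 0.3; P(data | box C) = (3/4) = 0.75; P(data | box D) = (2/7) = 0.28571; P(data | box E) = (3/5) = 0.6.
Multiplying each by its prior: 1/5 · 0.125 = 0.025, 1/5 · 0.3 = 0.06, 1/5 · 0.75 = 0.15, 1/5 · 0.28571 = 0.057143, 1/5 · 0.6 = 0.12; summing to 0.41214.
By Bayes' rule, P(box B | data) = (0.06) / (0.41214) = 0.14558.

0.1456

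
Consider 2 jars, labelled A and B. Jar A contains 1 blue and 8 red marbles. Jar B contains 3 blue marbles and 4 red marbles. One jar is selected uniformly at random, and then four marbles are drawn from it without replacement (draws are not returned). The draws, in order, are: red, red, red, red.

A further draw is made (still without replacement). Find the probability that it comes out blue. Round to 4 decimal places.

The likelihood of the observed sequence under each hypothesis: P(data | jar A) = (8/9)(7/8)(6/7)(5/6) = 5/9; P(data | jar B) = (4/7)(3/6)(2/5)(1/4) = 1/35.
The prior-weighted likelihoods are 1/2 · 5/9 = 5/18, 1/2 · 1/35 = 1/70; these sum to 92/315.
Dividing through by the total gives posterior P(jar A | data) = 175/184, P(jar B | data) = 9/184.
So P(blue next | data) = Σ P(blue next | H) P(H | data) = (1/5)(175/184) + (1)(9/184) = 11/46.

0.2391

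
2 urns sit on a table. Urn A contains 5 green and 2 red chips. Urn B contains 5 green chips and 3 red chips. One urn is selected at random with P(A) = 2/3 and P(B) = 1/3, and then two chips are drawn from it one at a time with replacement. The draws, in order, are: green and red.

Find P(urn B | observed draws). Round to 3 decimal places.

The likelihood of the observed sequence under each hypothesis: P(data | urn A) = (5/7)(2/7) = 0.20408; P(data | urn B) = (5/8)(3/8) = 0.23438.
Weighting by the prior gives 2/3 · 0.20408 = 0.13605, 1/3 · 0.23438 = 0.078125; with total 0.21418.
Hence P(urn B | data) = (0.078125) / (0.21418) = 0.36476.

0.365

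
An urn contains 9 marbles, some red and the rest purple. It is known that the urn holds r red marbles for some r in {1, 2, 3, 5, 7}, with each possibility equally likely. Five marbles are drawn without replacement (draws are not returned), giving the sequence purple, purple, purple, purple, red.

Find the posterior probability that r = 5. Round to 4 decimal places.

Under each hypothesis, the probability of the observed sequence is: P(data | r = 1) = (8/9)(7/8)(6/7)(5/6)(1/5) = 1/9; P(data | r = 2) = (7/9)(6/8)(5/7)(4/6)(2/5) = 1/9; P(data | r = 3) = (6/9)(5/8)(4/7)(3/6)(3/5) = 1/14; P(data | r = 5) = (4/9)(3/8)(2/7)(1/6)(5/5) = 1/126; P(data | r = 7) = (2/9)(1/8)(0/7) = 0.
Weighting by the prior gives 1/5 · 1/9 = 1/45, 1/5 · 1/9 = 1/45, 1/5 · 1/14 = 1/70, 1/5 · 1/126 = 1/630, 1/5 · 0 = 0; with total 19/315.
So P(r = 5 | data) = (1/630) / (19/315) = 1/38.

0.0263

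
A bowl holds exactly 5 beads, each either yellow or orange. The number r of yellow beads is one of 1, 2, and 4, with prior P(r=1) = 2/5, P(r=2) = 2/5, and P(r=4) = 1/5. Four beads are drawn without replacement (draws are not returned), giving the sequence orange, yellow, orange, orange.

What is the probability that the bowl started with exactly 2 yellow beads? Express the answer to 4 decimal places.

Under each hypothesis, the probability of the observed sequence is: P(data | r = 1) = (4/5)(1/4)(3/3)(2/2) = 1/5; P(data | r = 2) = (3/5)(2/4)(2/3)(1/2) = 1/10; P(data | r = 4) = (1/5)(4/4)(0/3) = 0.
Weighting by the prior gives 2/5 · 1/5 = 2/25, 2/5 · 1/10 = 1/25, 1/5 · 0 = 0; these sum to 3/25.
So P(r = 2 | data) = (1/25) / (3/25) = 1/3.

0.3333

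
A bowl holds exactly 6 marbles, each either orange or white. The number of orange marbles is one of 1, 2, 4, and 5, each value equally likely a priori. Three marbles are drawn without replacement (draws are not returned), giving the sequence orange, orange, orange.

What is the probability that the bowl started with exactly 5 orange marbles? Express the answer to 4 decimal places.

0.7143

The likelihood of the observed sequence under each hypothesis: P(data | r = 1) = (1/6)(0/5) = 0; P(data | r = 2) = (2/6)(1/5)(0/4) = 0; P(data | r = 4) = (4/6)(3/5)(2/4) = 1/5; P(data | r = 5) = (5/6)(4/5)(3/4) = 1/2.
The prior-weighted likelihoods are 1/4 · 0 = 0, 1/4 · 0 = 0, 1/4 · 1/5 = 1/20, 1/4 · 1/2 = 1/8; summing to 7/40.
So P(r = 5 | data) = (1/8) / (7/40) = 5/7.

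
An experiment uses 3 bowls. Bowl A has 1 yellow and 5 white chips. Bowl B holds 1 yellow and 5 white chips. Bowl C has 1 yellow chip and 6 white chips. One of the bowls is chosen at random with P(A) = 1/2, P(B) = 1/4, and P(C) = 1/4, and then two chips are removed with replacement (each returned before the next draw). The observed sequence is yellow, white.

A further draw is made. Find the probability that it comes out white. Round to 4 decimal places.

The likelihood of the observed sequence under each hypothesis: P(data | bowl A) = (1/6)(5/6) = 0.13889; P(data | bowl B) = (1/6)(5/6) = 0.13889; P(data | bowl C) = (1/7)(6/7) = 0.12245.
Weighting by the prior gives 1/2 · 0.13889 = 0.069444, 1/4 · 0.13889 = 0.034722, 1/4 · 0.12245 = 0.030612; summing to 0.13478.
Dividing through by the total gives posterior P(bowl A | data) = 0.51525, P(bowl B | data) = 0.25762, P(bowl C | data) = 0.22713.
Averaging over the posterior, P(white next | data) = (5/6)(0.51525) + (5/6)(0.25762) + (6/7)(0.22713) = 0.83874.

0.8387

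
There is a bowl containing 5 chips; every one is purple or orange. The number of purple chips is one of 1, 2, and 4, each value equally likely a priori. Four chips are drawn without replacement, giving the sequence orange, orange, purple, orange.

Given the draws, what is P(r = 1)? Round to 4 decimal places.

0.6667

Under each hypothesis, the probability of the observed sequence is: P(data | r = 1) = (4/5)(3/4)(1/3)(2/2) = 1/5; P(data | r = 2) = (3/5)(2/4)(2/3)(1/2) = 1/10; P(data | r = 4) = (1/5)(0/4) = 0.
Weighting by the prior gives 1/3 · 1/5 = 1/15, 1/3 · 1/10 = 1/30, 1/3 · 0 = 0; summing to 1/10.
So P(r = 1 | data) = (1/15) / (1/10) = 2/3.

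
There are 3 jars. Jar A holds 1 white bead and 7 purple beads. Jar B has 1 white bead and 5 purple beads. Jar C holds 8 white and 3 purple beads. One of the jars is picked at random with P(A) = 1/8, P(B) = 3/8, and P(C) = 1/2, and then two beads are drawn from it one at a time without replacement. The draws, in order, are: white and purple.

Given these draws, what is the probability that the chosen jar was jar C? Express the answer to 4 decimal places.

Under each hypothesis, the probability of the observed sequence is: P(data | jar A) = (1/8)(7/7) = 0.125; P(data | jar B) = (1/6)(5/5) = 0.16667; P(data | jar C) = (8/11)(3/10) = 0.21818.
The prior-weighted likelihoods are 1/8 · 0.125 = 0.015625, 3/8 · 0.16667 = 0.0625, 1/2 · 0.21818 = 0.10909; with total 0.18722.
Therefore the posterior P(jar C | data) = (0.10909) / (0.18722) = 0.5827.

0.5827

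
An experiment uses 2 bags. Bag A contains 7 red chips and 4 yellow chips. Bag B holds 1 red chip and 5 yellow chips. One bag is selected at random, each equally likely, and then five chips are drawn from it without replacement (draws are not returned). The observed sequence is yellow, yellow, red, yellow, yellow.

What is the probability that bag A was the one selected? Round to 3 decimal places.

0.018

Under each hypothesis, the probability of the observed sequence is: P(data | bag A) = (4/11)(3/10)(7/9)(2/8)(1/7) = 1/330; P(data | bag B) = (5/6)(4/5)(1/4)(3/3)(2/2) = 1/6.
The prior-weighted likelihoods are 1/2 · 1/330 = 1/660, 1/2 · 1/6 = 1/12; with total 14/165.
Hence P(bag A | data) = (1/660) / (14/165) = 1/56.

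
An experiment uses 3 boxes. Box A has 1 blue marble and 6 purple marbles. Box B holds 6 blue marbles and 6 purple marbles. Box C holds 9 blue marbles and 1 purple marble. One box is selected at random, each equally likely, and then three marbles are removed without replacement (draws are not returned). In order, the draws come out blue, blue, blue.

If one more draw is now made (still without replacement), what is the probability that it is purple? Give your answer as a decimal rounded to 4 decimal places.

0.2031

The likelihood of the observed sequence under each hypothesis: P(data | box A) = (1/7)(0/6) = 0; P(data | box B) = (6/12)(5/11)(4/10) = 1/11; P(data | box C) = (9/10)(8/9)(7/8) = 7/10.
Weighting by the prior gives 1/3 · 0 = 0, 1/3 · 1/11 = 1/33, 1/3 · 7/10 = 7/30; these sum to 29/110.
Dividing through by the total gives posterior P(box A | data) = 0, P(box B | data) = 10/87, P(box C | data) = 77/87.
So P(purple next | data) = Σ P(purple next | H) P(H | data) = (2/3)(10/87) + (1/7)(77/87) = 53/261.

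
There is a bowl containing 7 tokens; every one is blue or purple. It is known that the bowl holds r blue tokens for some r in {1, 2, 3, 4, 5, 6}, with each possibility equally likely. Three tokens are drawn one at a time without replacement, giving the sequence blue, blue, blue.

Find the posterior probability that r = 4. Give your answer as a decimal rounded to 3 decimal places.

0.114

For each hypothesis, P(data | H) works out to: P(data | r = 1) = (1/7)(0/6) = 0; P(data | r = 2) = (2/7)(1/6)(0/5) = 0; P(data | r = 3) = (3/7)(2/6)(1/5) = 1/35; P(data | r = 4) = (4/7)(3/6)(2/5) = 4/35; P(data | r = 5) = (5/7)(4/6)(3/5) = 2/7; P(data | r = 6) = (6/7)(5/6)(4/5) = 4/7.
The prior-weighted likelihoods are 1/6 · 0 = 0, 1/6 · 0 = 0, 1/6 · 1/35 = 1/210, 1/6 · 4/35 = 2/105, 1/6 · 2/7 = 1/21, 1/6 · 4/7 = 2/21; these sum to 1/6.
So P(r = 4 | data) = (2/105) / (1/6) = 4/35.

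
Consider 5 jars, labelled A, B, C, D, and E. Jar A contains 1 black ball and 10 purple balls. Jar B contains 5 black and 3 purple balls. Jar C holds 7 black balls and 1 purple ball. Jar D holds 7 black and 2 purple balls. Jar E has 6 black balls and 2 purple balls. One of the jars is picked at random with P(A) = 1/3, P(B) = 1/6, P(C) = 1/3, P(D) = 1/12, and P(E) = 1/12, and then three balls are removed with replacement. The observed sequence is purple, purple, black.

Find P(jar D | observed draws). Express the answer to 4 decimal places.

The likelihood of the observed sequence under each hypothesis: P(data | jar A) = (10/11)(10/11)(1/11) = 0.075131; P(data | jar B) = (3/8)(3/8)(5/8) = 0.087891; P(data | jar C) = (1/8)(1/8)(7/8) = 0.013672; P(data | jar D) = (2/9)(2/9)(7/9) = 0.038409; P(data | jar E) = (2/8)(2/8)(6/8) = 0.046875.
Multiplying each by its prior: 1/3 · 0.075131 = 0.025044, 1/6 · 0.087891 = 0.014648, 1/3 · 0.013672 = 0.0045573, 1/12 · 0.038409 = 0.0032007, 1/12 · 0.046875 = 0.0039062; summing to 0.051357.
Therefore the posterior P(jar D | data) = (0.0032007) / (0.051357) = 0.062324.

0.0623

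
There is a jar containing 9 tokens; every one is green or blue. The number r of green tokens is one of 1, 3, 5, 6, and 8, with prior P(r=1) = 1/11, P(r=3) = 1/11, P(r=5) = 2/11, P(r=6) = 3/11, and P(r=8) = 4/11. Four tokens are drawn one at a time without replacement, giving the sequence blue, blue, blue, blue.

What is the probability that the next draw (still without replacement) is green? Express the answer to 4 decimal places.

The likelihood of the observed sequence under each hypothesis: P(data | r = 1) = (8/9)(7/8)(6/7)(5/6) = 5/9; P(data | r = 3) = (6/9)(5/8)(4/7)(3/6) = 5/42; P(data | r = 5) = (4/9)(3/8)(2/7)(1/6) = 1/126; P(data | r = 6) = (3/9)(2/8)(1/7)(0/6) = 0; P(data | r = 8) = (1/9)(0/8) = 0.
Multiplying each by its prior: 1/11 · 5/9 = 5/99, 1/11 · 5/42 = 5/462, 2/11 · 1/126 = 1/693, 3/11 · 0 = 0, 4/11 · 0 = 0; these sum to 29/462.
Normalising, the posterior is P(r = 1 | data) = 70/87, P(r = 3 | data) = 5/29, P(r = 5 | data) = 2/87, P(r = 6 | data) = 0, P(r = 8 | data) = 0.
The predictive probability is P(green next | data) = (1/5)(70/87) + (3/5)(5/29) + (1)(2/87) = 25/87.

0.2874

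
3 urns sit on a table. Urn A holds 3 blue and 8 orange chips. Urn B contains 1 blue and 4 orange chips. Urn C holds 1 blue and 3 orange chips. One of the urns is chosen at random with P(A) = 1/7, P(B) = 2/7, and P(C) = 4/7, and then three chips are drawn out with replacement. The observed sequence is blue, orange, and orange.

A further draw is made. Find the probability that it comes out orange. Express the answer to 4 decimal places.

For each hypothesis, P(data | H) works out to: P(data | urn A) = (3/11)(8/11)(8/11) = 0.14425; P(data | urn B) = (1/5)(4/5)(4/5) = 0.128; P(data | urn C) = (1/4)(3/4)(3/4) = 0.14062.
Weighting by the prior gives 1/7 · 0.14425 = 0.020607, 2/7 · 0.128 = 0.036571, 4/7 · 0.14062 = 0.080357; summing to 0.13754.
The posterior is then P(urn A | data) = 0.14983, P(urn B | data) = 0.2659, P(urn C | data) = 0.58426.
So P(orange next | data) = Σ P(orange next | H) P(H | data) = (8/11)(0.14983) + (4/5)(0.2659) + (3/4)(0.58426) = 0.75989.

0.7599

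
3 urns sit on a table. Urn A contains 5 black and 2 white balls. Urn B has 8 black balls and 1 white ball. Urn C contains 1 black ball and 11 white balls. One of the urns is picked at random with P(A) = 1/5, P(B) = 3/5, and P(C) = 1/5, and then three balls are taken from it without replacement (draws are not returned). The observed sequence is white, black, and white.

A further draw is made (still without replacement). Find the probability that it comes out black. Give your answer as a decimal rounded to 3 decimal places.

0.364

The likelihood of the observed sequence under each hypothesis: P(data | urn A) = (2/7)(5/6)(1/5) = 1/21; P(data | urn B) = (1/9)(8/8)(0/7) = 0; P(data | urn C) = (11/12)(1/11)(10/10) = 1/12.
Weighting by the prior gives 1/5 · 1/21 = 1/105, 3/5 · 0 = 0, 1/5 · 1/12 = 1/60; summing to 11/420.
Dividing through by the total gives posterior P(urn A | data) = 4/11, P(urn B | data) = 0, P(urn C | data) = 7/11.
Averaging over the posterior, P(black next | data) = (1)(4/11) + (0)(7/11) = 4/11.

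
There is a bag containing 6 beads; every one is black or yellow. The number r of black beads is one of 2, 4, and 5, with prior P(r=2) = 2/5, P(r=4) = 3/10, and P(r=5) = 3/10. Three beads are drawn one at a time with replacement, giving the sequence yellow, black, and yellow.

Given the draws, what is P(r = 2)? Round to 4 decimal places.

Compute the likelihood of the observed sequence for each case: P(data | r = 2) = (4/6)(2/6)(4/6) = 0.14815; P(data | r = 4) = (2/6)(4/6)(2/6) = 0.074074; P(data | r = 5) = (1/6)(5/6)(1/6) = 0.023148.
Multiplying each by its prior: 2/5 · 0.14815 = 0.059259, 3/10 · 0.074074 = 0.022222, 3/10 · 0.023148 = 0.0069444; these sum to 0.088426.
So P(r = 2 | data) = (0.059259) / (0.088426) = 0.67016.

0.6702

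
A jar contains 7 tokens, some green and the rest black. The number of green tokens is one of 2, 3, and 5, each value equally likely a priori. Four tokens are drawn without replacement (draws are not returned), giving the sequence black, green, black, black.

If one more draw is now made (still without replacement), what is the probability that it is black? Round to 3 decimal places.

0.542

Under each hypothesis, the probability of the observed sequence is: P(data | r = 2) = (5/7)(2/6)(4/5)(3/4) = 1/7; P(data | r = 3) = (4/7)(3/6)(3/5)(2/4) = 3/35; P(data | r = 5) = (2/7)(5/6)(1/5)(0/4) = 0.
Multiplying each by its prior: 1/3 · 1/7 = 1/21, 1/3 · 3/35 = 1/35, 1/3 · 0 = 0; summing to 8/105.
The posterior is then P(r = 2 | data) = 5/8, P(r = 3 | data) = 3/8, P(r = 5 | data) = 0.
The predictive probability is P(black next | data) = (2/3)(5/8) + (1/3)(3/8) = 13/24.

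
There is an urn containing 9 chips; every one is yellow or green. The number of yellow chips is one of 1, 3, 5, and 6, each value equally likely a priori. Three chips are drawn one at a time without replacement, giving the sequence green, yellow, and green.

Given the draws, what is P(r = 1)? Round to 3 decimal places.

Under each hypothesis, the probability of the observed sequence is: P(data | r = 1) = (8/9)(1/8)(7/7) = 0.11111; P(data | r = 3) = (6/9)(3/8)(5/7) = 0.17857; P(data | r = 5) = (4/9)(5/8)(3/7) = 0.11905; P(data | r = 6) = (3/9)(6/8)(2/7) = 0.071429.
Multiplying each by its prior: 1/4 · 0.11111 = 0.027778, 1/4 · 0.17857 = 0.044643, 1/4 · 0.11905 = 0.029762, 1/4 · 0.071429 = 0.017857; with total 0.12004.
By Bayes' rule, P(r = 1 | data) = (0.027778) / (0.12004) = 0.2314.

0.231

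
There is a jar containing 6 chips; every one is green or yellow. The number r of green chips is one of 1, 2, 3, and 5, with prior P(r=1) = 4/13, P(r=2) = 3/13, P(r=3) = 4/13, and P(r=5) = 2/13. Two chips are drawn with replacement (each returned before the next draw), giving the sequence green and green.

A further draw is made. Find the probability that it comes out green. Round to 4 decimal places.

The likelihood of the observed sequence under each hypothesis: P(data | r = 1) = (1/6)(1/6) = 1/36; P(data | r = 2) = (2/6)(2/6) = 1/9; P(data | r = 3) = (3/6)(3/6) = 1/4; P(data | r = 5) = (5/6)(5/6) = 25/36.
The prior-weighted likelihoods are 4/13 · 1/36 = 1/117, 3/13 · 1/9 = 1/39, 4/13 · 1/4 = 1/13, 2/13 · 25/36 = 25/234; these sum to 17/78.
Dividing through by the total gives posterior P(r = 1 | data) = 2/51, P(r = 2 | data) = 2/17, P(r = 3 | data) = 6/17, P(r = 5 | data) = 25/51.
The predictive probability is P(green next | data) = (1/6)(2/51) + (1/3)(2/17) + (1/2)(6/17) + (5/6)(25/51) = 193/306.

0.6307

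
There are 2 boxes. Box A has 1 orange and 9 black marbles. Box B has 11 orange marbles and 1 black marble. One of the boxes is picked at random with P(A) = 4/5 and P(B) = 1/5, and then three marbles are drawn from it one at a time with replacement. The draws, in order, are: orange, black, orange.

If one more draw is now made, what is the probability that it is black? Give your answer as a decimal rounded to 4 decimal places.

For each hypothesis, P(data | H) works out to: P(data | box A) = (1/10)(9/10)(1/10) = 0.009; P(data | box B) = (11/12)(1/12)(11/12) = 0.070023.
Weighting by the prior gives 4/5 · 0.009 = 0.0072, 1/5 · 0.070023 = 0.014005; summing to 0.021205.
Normalising, the posterior is P(box A | data) = 0.33955, P(box B | data) = 0.66045.
The predictive probability is P(black next | data) = (9/10)(0.33955) + (1/12)(0.66045) = 0.36063.

0.3606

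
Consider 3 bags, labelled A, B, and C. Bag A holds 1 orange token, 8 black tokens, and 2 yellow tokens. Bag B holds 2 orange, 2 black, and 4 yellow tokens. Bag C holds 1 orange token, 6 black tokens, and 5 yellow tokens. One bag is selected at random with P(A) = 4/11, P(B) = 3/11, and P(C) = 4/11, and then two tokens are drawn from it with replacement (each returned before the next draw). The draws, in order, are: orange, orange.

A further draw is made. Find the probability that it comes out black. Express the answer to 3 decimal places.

0.341

Compute the likelihood of the observed sequence for each case: P(data | bag A) = (1/11)(1/11) = 0.0082645; P(data | bag B) = (2/8)(2/8) = 0.0625; P(data | bag C) = (1/12)(1/12) = 0.0069444.
Multiplying each by its prior: 4/11 · 0.0082645 = 0.0030053, 3/11 · 0.0625 = 0.017045, 4/11 · 0.0069444 = 0.0025253; these sum to 0.022576.
Normalising, the posterior is P(bag A | data) = 0.13312, P(bag B | data) = 0.75503, P(bag C | data) = 0.11186.
Averaging over the posterior, P(black next | data) = (8/11)(0.13312) + (1/4)(0.75503) + (1/2)(0.11186) = 0.3415.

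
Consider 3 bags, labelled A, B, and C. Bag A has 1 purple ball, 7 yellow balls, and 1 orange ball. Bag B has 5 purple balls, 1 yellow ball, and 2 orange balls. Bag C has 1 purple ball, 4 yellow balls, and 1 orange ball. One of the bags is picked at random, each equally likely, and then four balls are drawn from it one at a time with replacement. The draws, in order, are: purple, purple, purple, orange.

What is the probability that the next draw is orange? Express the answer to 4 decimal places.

Compute the likelihood of the observed sequence for each case: P(data | bag A) = (1/9)(1/9)(1/9)(1/9) = 0.00015242; P(data | bag B) = (5/8)(5/8)(5/8)(2/8) = 0.061035; P(data | bag C) = (1/6)(1/6)(1/6)(1/6) = 0.0007716.
Multiplying each by its prior: 1/3 · 0.00015242 = 5.0805e-05, 1/3 · 0.061035 = 0.020345, 1/3 · 0.0007716 = 0.0002572; summing to 0.020653.
Normalising, the posterior is P(bag A | data) = 0.0024599, P(bag B | data) = 0.98509, P(bag C | data) = 0.012453.
The predictive probability is P(orange next | data) = (1/9)(0.0024599) + (1/4)(0.98509) + (1/6)(0.012453) = 0.24862.

0.2486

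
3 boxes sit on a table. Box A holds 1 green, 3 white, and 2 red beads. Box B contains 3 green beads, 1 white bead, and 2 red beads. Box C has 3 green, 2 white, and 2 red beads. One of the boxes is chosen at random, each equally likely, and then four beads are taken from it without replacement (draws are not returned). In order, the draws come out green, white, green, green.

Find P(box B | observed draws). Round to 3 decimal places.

For each hypothesis, P(data | H) works out to: P(data | box A) = (1/6)(3/5)(0/4) = 0; P(data | box B) = (3/6)(1/5)(2/4)(1/3) = 0.016667; P(data | box C) = (3/7)(2/6)(2/5)(1/4) = 0.014286.
The prior-weighted likelihoods are 1/3 · 0 = 0, 1/3 · 0.016667 = 0.0055556, 1/3 · 0.014286 = 0.0047619; with total 0.010317.
So P(box B | data) = (0.0055556) / (0.010317) = 0.53846.

0.538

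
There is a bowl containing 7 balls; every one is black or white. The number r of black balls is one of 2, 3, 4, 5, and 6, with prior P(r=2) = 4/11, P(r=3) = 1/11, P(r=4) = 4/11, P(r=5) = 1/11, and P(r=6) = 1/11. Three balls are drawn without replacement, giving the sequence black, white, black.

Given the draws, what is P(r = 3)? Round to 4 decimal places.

0.0863

For each hypothesis, P(data | H) works out to: P(data | r = 2) = (2/7)(5/6)(1/5) = 0.047619; P(data | r = 3) = (3/7)(4/6)(2/5) = 0.11429; P(data | r = 4) = (4/7)(3/6)(3/5) = 0.17143; P(data | r = 5) = (5/7)(2/6)(4/5) = 0.19048; P(data | r = 6) = (6/7)(1/6)(5/5) = 0.14286.
Weighting by the prior gives 4/11 · 0.047619 = 0.017316, 1/11 · 0.11429 = 0.01039, 4/11 · 0.17143 = 0.062338, 1/11 · 0.19048 = 0.017316, 1/11 · 0.14286 = 0.012987; summing to 0.12035.
So P(r = 3 | data) = (0.01039) / (0.12035) = 0.086331.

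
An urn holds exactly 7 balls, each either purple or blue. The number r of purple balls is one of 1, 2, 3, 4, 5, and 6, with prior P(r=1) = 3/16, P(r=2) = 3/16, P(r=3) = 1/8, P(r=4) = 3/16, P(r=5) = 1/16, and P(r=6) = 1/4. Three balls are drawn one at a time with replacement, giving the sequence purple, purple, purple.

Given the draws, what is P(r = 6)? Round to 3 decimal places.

Compute the likelihood of the observed sequence for each case: P(data | r = 1) = (1/7)(1/7)(1/7) = 0.0029155; P(data | r = 2) = (2/7)(2/7)(2/7) = 0.023324; P(data | r = 3) = (3/7)(3/7)(3/7) = 0.078717; P(data | r = 4) = (4/7)(4/7)(4/7) = 0.18659; P(data | r = 5) = (5/7)(5/7)(5/7) = 0.36443; P(data | r = 6) = (6/7)(6/7)(6/7) = 0.62974.
Multiplying each by its prior: 3/16 · 0.0029155 = 0.00054665, 3/16 · 0.023324 = 0.0043732, 1/8 · 0.078717 = 0.0098397, 3/16 · 0.18659 = 0.034985, 1/16 · 0.36443 = 0.022777, 1/4 · 0.62974 = 0.15743; these sum to 0.22996.
So P(r = 6 | data) = (0.15743) / (0.22996) = 0.68463.

0.685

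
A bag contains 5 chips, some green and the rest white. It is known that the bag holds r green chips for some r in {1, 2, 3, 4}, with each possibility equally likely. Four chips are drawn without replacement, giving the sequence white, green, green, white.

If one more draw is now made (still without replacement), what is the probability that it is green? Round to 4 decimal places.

For each hypothesis, P(data | H) works out to: P(data | r = 1) = (4/5)(1/4)(0/3) = 0; P(data | r = 2) = (3/5)(2/4)(1/3)(2/2) = 1/10; P(data | r = 3) = (2/5)(3/4)(2/3)(1/2) = 1/10; P(data | r = 4) = (1/5)(4/4)(3/3)(0/2) = 0.
The prior-weighted likelihoods are 1/4 · 0 = 0, 1/4 · 1/10 = 1/40, 1/4 · 1/10 = 1/40, 1/4 · 0 = 0; these sum to 1/20.
Normalising, the posterior is P(r = 1 | data) = 0, P(r = 2 | data) = 1/2, P(r = 3 | data) = 1/2, P(r = 4 | data) = 0.
The predictive probability is P(green next | data) = (0)(1/2) + (1)(1/2) = 1/2.

0.5000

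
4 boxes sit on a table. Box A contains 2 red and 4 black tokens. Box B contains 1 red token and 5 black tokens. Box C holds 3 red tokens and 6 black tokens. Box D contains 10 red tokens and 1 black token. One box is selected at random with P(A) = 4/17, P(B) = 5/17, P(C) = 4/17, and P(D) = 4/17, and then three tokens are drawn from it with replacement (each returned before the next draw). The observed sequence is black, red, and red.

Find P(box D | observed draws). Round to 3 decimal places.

Compute the likelihood of the observed sequence for each case: P(data | box A) = (4/6)(2/6)(2/6) = 0.074074; P(data | box B) = (5/6)(1/6)(1/6) = 0.023148; P(data | box C) = (6/9)(3/9)(3/9) = 0.074074; P(data | box D) = (1/11)(10/11)(10/11) = 0.075131.
Multiplying each by its prior: 4/17 · 0.074074 = 0.017429, 5/17 · 0.023148 = 0.0068083, 4/17 · 0.074074 = 0.017429, 4/17 · 0.075131 = 0.017678; with total 0.059345.
By Bayes' rule, P(box D | data) = (0.017678) / (0.059345) = 0.29789.

0.298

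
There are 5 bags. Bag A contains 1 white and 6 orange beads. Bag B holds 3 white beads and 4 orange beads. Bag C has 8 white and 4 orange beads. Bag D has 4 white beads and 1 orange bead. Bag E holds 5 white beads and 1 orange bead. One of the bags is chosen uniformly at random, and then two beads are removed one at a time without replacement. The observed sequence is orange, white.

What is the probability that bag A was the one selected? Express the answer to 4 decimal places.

0.1377

For each hypothesis, P(data | H) works out to: P(data | bag A) = (6/7)(1/6) = 0.14286; P(data | bag B) = (4/7)(3/6) = 0.28571; P(data | bag C) = (4/12)(8/11) = 0.24242; P(data | bag D) = (1/5)(4/4) = 0.2; P(data | bag E) = (1/6)(5/5) = 0.16667.
Multiplying each by its prior: 1/5 · 0.14286 = 0.028571, 1/5 · 0.28571 = 0.057143, 1/5 · 0.24242 = 0.048485, 1/5 · 0.2 = 0.04, 1/5 · 0.16667 = 0.033333; with total 0.20753.
So P(bag A | data) = (0.028571) / (0.20753) = 0.13767.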